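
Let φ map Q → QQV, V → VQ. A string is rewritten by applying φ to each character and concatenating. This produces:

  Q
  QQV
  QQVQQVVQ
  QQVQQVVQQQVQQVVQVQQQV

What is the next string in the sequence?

Replace each of the 21 characters of QQVQQVVQQQVQQVVQVQQQV in place — QQV QQV VQ QQV QQV VQ VQ QQV QQV QQV VQ QQV QQV VQ VQ QQV VQ QQV QQV QQV VQ — and concatenate.

QQVQQVVQQQVQQVVQVQQQVQQVQQVVQQQVQQVVQVQQQVVQQQVQQVQQVVQ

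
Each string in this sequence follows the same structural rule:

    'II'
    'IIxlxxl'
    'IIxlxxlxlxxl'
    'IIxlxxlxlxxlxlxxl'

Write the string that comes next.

The strings grow by a fixed suffix xlxxl each time.
So the next term is IIxlxxlxlxxlxlxxl·xlxxl.

IIxlxxlxlxxlxlxxlxlxxl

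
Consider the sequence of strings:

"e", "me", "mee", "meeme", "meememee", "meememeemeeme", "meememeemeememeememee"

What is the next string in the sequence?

Each term (from the third on) is the previous term followed by the one before it: term 3 = me·e = mee.
Continuing: meememeemeememeememee · meememeemeeme gives term 8.

meememeemeememeememeemeememeemeeme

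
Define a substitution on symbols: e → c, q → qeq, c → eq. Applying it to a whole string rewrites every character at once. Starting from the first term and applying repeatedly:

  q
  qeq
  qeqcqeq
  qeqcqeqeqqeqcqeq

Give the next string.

qeqcqeqeqqeqcqeqcqeqqeqcqeqeqqeqcqeq

Replace each of the 16 characters of qeqcqeqeqqeqcqeq in place — qeq c qeq eq qeq c qeq c qeq qeq c qeq eq qeq c qeq — and concatenate.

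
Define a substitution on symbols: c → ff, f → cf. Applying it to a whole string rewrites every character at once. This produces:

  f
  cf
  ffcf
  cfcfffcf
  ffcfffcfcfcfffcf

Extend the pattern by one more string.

Applying the rule to each of the 16 symbols of ffcfffcfcfcfffcf gives the pieces cf cf ff cf cf cf ff cf ff cf ff cf cf cf ff cf, which concatenate to the answer.

cfcfffcfcfcfffcfffcfffcfcfcfffcf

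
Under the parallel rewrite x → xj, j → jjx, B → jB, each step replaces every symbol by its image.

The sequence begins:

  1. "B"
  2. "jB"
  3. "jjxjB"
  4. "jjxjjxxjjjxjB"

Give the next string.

Rewriting the 13 symbols of jjxjjxxjjjxjB one by one yields jjx jjx xj jjx jjx xj xj jjx jjx jjx xj jjx jB; concatenated:

jjxjjxxjjjxjjxxjxjjjxjjxjjxxjjjxjB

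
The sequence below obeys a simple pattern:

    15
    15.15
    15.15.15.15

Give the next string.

Every step duplicates the string with '.' between the halves.
Doubling 15.15.15.15 with '.' between the halves:

15.15.15.15.15.15.15.15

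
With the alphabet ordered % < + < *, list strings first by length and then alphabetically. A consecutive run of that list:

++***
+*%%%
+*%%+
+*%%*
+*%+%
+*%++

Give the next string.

+*%+*

The successor of +*%++ increments the rightmost position that isn't already * and resets every position after it to %.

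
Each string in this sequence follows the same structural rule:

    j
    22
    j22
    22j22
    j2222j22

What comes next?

Each term (from the third on) is the two preceding terms concatenated in order: term 3 = j·22 = j22.
Continuing: 22j22 · j2222j22 gives term 6.

22j22j2222j22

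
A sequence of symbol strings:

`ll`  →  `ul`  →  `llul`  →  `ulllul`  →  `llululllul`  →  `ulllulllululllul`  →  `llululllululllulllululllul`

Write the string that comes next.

Each term (from the third on) is the two preceding terms concatenated in order: term 3 = ll·ul = llul.
So term 8 is ulllulllululllul·llululllululllulllululllul.

ulllulllululllulllululllululllulllululllul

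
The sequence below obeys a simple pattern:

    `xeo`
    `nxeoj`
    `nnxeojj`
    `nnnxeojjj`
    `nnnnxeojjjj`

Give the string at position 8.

Each term wraps the previous one in n on the left and j on the right.
From nnnnxeojjjj, 3 further steps: nnnnxeojjjj → nnnnnxeojjjjj → nnnnnnxeojjjjjj → (answer).

nnnnnnnxeojjjjjjj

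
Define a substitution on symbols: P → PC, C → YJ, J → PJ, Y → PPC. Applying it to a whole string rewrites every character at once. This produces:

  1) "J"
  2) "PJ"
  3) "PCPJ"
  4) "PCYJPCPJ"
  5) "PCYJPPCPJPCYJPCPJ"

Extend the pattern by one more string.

Rewriting the 17 symbols of PCYJPPCPJPCYJPCPJ one by one yields PC YJ PPC PJ PC PC YJ PC PJ PC YJ PPC PJ PC YJ PC PJ; concatenated:

PCYJPPCPJPCPCYJPCPJPCYJPPCPJPCYJPCPJ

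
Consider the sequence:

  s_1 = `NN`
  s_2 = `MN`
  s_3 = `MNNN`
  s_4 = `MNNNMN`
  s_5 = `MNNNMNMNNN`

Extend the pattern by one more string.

MNNNMNMNNNMNNNMN

This is a Fibonacci-style word recurrence s(k) = s(k−1)·s(k−2): e.g. MN·NN = MNNN.
So term 6 is MNNNMNMNNN·MNNNMN.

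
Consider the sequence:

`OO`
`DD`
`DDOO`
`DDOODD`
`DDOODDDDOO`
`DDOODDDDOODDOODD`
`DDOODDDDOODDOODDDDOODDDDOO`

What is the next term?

DDOODDDDOODDOODDDDOODDDDOODDOODDDDOODDOODD

Each term (from the third on) is the previous term followed by the one before it: term 3 = DD·OO = DDOO.
Continuing: DDOODDDDOODDOODDDDOODDDDOO · DDOODDDDOODDOODD gives term 8.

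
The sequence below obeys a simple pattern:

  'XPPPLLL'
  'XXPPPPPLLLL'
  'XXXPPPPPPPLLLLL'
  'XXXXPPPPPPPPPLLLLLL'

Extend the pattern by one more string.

XXXXXPPPPPPPPPPPLLLLLLL

Reading off run lengths: X runs 1, 2, 3, 4; P runs 3, 5, 7, 9; L runs 3, 4, 5, 6 — each is linear in n, where the shown terms are n = 2, 3, 4, 5.
For the next term, n = 6, so the run lengths are 5, 11, 7.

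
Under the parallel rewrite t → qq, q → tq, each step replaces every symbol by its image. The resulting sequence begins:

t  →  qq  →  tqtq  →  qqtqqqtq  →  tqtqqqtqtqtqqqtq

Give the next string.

Applying the rule to each of the 16 symbols of tqtqqqtqtqtqqqtq gives the pieces qq tq qq tq tq tq qq tq qq tq qq tq tq tq qq tq, which concatenate to the answer.

qqtqqqtqtqtqqqtqqqtqqqtqtqtqqqtq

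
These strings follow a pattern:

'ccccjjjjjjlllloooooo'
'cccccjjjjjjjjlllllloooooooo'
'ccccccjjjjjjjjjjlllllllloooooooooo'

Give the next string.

The n-th term is n+2 c's then 2n+2 j's then 2n l's then 2n+2 o's, where the shown terms are n = 2, 3, 4.
At n = 5 the blocks have lengths 7, 12, 10, 12.

cccccccjjjjjjjjjjjjlllllllllloooooooooooo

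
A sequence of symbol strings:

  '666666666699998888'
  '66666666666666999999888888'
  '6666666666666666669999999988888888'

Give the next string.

666666666666666666666699999999998888888888

Term n consists of 4n-2 6's, followed by 2n-2 9's, followed by 2n-2 8's, where the shown terms are n = 3, 4, 5.
For the next term, n = 6, so the run lengths are 22, 10, 10.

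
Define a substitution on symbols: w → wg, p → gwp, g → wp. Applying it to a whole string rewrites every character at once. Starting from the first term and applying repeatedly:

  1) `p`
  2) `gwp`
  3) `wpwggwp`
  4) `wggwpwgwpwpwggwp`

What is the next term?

Replace each of the 16 characters of wggwpwgwpwpwggwp in place — wg wp wp wg gwp wg wp wg gwp wg gwp wg wp wp wg gwp — and concatenate.

wgwpwpwggwpwgwpwggwpwggwpwgwpwpwggwp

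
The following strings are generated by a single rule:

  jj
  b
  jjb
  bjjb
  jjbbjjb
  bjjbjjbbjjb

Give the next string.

From term 3 onward, concatenate the second-to-last term with the last: jj·b = jjb, b·jjb = bjjb, …
Continuing: jjbbjjb · bjjbjjbbjjb gives term 7.

jjbbjjbbjjbjjbbjjb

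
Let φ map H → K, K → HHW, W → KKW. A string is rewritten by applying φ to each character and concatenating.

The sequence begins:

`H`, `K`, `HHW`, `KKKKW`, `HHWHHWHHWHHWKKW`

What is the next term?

Rewriting the 15 symbols of HHWHHWHHWHHWKKW one by one yields K K KKW K K KKW K K KKW K K KKW HHW HHW KKW; concatenated:

KKKKWKKKKWKKKKWKKKKWHHWHHWKKW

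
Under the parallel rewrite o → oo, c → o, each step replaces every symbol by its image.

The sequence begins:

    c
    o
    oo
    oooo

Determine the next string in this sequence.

oooooooo

Apply φ to oooo symbol by symbol: o→oo, o→oo, o→oo, o→oo; joined: oo oo oo oo.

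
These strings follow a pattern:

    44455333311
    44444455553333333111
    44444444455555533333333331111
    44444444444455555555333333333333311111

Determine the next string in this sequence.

44444444444444455555555553333333333333333111111

Reading off run lengths: 4 runs 3, 6, 9, 12; 5 runs 2, 4, 6, 8; 3 runs 4, 7, 10, 13; 1 runs 2, 3, 4, 5 — each is linear in n (n = 1, 2, …).
At n = 5 the blocks have lengths 15, 10, 16, 6.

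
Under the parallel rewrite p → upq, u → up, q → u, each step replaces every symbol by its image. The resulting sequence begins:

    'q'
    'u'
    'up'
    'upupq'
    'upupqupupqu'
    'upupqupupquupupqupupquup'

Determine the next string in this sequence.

φ(upupqupupquupupqupupquup) expands symbol-by-symbol to up upq up upq u up upq up upq u up up upq up upq u up upq up upq u up up upq; joining the 24 pieces gives the next term.

upupqupupquupupqupupquupupupqupupquupupqupupquupupupq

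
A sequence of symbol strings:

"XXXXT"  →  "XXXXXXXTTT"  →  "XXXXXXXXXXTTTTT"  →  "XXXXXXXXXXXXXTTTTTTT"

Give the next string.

XXXXXXXXXXXXXXXXTTTTTTTTT

Term n consists of 3n+1 X's, followed by 2n-1 T's (n = 1, 2, …).
At n = 5 the blocks have lengths 16, 9.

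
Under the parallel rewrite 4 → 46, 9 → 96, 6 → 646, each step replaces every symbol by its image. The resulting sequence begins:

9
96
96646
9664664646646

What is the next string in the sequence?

Rewriting the 13 symbols of 9664664646646 one by one yields 96 646 646 46 646 646 46 646 46 646 646 46 646; concatenated:

9664664646646646466464664664646646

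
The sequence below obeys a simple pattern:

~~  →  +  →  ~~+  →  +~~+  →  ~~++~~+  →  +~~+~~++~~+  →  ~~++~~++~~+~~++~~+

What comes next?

+~~+~~++~~+~~++~~++~~+~~++~~+

From term 3 onward, concatenate the second-to-last term with the last: ~~·+ = ~~+, +·~~+ = +~~+, …
Continuing: +~~+~~++~~+ · ~~++~~++~~+~~++~~+ gives term 8.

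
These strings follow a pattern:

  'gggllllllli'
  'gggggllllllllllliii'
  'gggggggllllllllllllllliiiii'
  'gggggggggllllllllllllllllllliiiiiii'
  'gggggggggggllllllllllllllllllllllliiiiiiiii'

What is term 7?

Each string has the form g^{2n+1} l^{4n+3} i^{2n-1} (n = 1, 2, …).
For term 7, n = 7, so the run lengths are 15, 31, 13.

gggggggggggggggllllllllllllllllllllllllllllllliiiiiiiiiiiii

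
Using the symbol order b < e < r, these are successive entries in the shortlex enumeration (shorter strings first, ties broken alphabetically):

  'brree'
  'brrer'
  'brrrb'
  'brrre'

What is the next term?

brrrr

The successor of brrre increments the rightmost position that isn't already r and resets every position after it to b.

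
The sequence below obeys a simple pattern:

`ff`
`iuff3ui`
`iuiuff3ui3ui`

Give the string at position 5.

iuiuiuiuff3ui3ui3ui3ui

Every step adds iu to the front and 3ui to the end of the previous string.
From iuiuff3ui3ui, 2 further steps: iuiuff3ui3ui → iuiuiuff3ui3ui3ui → (answer).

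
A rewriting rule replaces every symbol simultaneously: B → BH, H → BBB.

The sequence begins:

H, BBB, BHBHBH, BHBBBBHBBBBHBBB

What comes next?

BHBBBBHBHBHBHBBBBHBHBHBHBBBBHBHBH

Replace each of the 15 characters of BHBBBBHBBBBHBBB in place — BH BBB BH BH BH BH BBB BH BH BH BH BBB BH BH BH — and concatenate.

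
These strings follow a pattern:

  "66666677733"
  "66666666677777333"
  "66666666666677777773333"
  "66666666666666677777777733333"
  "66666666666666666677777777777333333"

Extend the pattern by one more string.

66666666666666666666677777777777773333333

Each string has the form 6^{3n} 7^{2n-1} 3^{n}, where the shown terms are n = 2, 3, 4, 5, 6.
At n = 7 the blocks have lengths 21, 13, 7.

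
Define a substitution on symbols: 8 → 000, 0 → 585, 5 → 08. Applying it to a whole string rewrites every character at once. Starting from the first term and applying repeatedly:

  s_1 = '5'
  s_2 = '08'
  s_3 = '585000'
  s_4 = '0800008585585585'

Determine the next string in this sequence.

Rewriting the 16 symbols of 0800008585585585 one by one yields 585 000 585 585 585 585 000 08 000 08 08 000 08 08 000 08; concatenated:

585000585585585585000080000808000080800008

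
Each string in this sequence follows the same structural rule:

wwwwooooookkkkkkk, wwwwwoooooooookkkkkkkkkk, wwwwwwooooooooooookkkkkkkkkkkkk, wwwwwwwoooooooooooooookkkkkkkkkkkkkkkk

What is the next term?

wwwwwwwwooooooooooooooooookkkkkkkkkkkkkkkkkkk

Each string has the form w^{n+2} o^{3n} k^{3n+1}, where the shown terms are n = 2, 3, 4, 5.
At n = 6 the blocks have lengths 8, 18, 19.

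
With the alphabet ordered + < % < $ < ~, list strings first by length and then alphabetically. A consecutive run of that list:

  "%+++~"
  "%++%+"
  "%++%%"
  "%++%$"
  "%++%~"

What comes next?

The successor of %++%~ increments the rightmost position that isn't already ~ and resets every position after it to +.

%++$+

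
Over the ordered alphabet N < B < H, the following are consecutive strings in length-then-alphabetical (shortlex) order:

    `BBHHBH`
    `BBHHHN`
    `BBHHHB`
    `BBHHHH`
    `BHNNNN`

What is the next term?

Treat BHNNNN as a base-3 numeral over the given alphabet and add one, carrying through any trailing H's.

BHNNNB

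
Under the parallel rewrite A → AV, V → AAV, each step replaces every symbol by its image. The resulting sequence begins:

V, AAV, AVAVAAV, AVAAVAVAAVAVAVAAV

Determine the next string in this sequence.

Replace each of the 17 characters of AVAAVAVAAVAVAVAAV in place — AV AAV AV AV AAV AV AAV AV AV AAV AV AAV AV AAV AV AV AAV — and concatenate.

AVAAVAVAVAAVAVAAVAVAVAAVAVAAVAVAAVAVAVAAV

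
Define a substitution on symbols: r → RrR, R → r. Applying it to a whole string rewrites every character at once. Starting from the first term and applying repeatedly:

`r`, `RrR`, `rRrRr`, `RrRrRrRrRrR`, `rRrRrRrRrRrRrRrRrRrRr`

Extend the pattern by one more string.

Applying the rule to each of the 21 symbols of rRrRrRrRrRrRrRrRrRrRr gives the pieces RrR r RrR r RrR r RrR r RrR r RrR r RrR r RrR r RrR r RrR r RrR, which concatenate to the answer.

RrRrRrRrRrRrRrRrRrRrRrRrRrRrRrRrRrRrRrRrRrR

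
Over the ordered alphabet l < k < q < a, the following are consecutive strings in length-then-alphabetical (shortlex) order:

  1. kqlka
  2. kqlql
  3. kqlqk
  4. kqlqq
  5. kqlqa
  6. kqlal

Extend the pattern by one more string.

Treat kqlal as a base-4 numeral over the given alphabet and add one, carrying through any trailing a's.

kqlak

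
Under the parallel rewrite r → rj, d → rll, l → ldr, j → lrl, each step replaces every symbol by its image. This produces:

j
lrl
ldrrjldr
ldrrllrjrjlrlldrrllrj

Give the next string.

Rewriting the 21 symbols of ldrrllrjrjlrlldrrllrj one by one yields ldr rll rj rj ldr ldr rj lrl rj lrl ldr rj ldr ldr rll rj rj ldr ldr rj lrl; concatenated:

ldrrllrjrjldrldrrjlrlrjlrlldrrjldrldrrllrjrjldrldrrjlrl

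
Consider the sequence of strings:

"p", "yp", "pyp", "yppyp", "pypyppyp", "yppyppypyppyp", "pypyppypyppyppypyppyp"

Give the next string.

From term 3 onward, concatenate the second-to-last term with the last: p·yp = pyp, yp·pyp = yppyp, …
The next term joins yppyppypyppyp and pypyppypyppyppypyppyp.

yppyppypyppyppypyppypyppyppypyppyp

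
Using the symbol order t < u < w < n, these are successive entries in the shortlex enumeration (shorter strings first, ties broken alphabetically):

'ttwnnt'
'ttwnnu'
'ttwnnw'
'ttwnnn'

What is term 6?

ttnttu

Continuing the enumeration 2 steps past ttwnnn: ttwnnn → ttnttt → (answer).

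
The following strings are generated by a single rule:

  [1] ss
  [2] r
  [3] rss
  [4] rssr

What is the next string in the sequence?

Each term (from the third on) is the previous term followed by the one before it: term 3 = r·ss = rss.
So term 5 is rssr·rss.

rssrrss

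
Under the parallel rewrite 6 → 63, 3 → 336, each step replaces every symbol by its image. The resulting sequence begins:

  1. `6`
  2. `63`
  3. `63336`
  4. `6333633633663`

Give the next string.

6333633633663336336633363366363336

Applying the rule to each of the 13 symbols of 6333633633663 gives the pieces 63 336 336 336 63 336 336 63 336 336 63 63 336, which concatenate to the answer.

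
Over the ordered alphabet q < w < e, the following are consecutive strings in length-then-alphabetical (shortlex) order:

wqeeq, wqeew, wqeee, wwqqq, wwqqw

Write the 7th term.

wwqwq

Stepping forward 2 times from wwqqw: wwqqw → wwqqe, then the target.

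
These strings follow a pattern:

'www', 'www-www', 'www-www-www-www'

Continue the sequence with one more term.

s(k+1) = s(k)·-·s(k) — each term doubles the last with '-' between the halves.
Doubling www-www-www-www with '-' between the halves:

www-www-www-www-www-www-www-www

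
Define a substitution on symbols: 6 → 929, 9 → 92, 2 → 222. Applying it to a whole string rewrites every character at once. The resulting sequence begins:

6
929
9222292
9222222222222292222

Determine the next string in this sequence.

Rewriting the 19 symbols of 9222222222222292222 one by one yields 92 222 222 222 222 222 222 222 222 222 222 222 222 222 92 222 222 222 222; concatenated:

9222222222222222222222222222222222222222292222222222222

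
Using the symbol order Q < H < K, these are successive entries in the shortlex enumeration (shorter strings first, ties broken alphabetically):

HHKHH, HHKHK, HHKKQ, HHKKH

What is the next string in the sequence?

The successor of HHKKH increments the rightmost position that isn't already K and resets every position after it to Q.

HHKKK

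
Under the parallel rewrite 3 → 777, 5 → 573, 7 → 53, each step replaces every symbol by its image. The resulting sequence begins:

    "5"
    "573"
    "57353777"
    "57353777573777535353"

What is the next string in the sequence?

Rewriting the 20 symbols of 57353777573777535353 one by one yields 573 53 777 573 777 53 53 53 573 53 777 53 53 53 573 777 573 777 573 777; concatenated:

5735377757377753535357353777535353573777573777573777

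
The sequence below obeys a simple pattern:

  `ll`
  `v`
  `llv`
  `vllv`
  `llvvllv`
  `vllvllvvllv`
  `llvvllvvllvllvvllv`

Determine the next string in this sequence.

From term 3 onward, concatenate the second-to-last term with the last: ll·v = llv, v·llv = vllv, …
So term 8 is vllvllvvllv·llvvllvvllvllvvllv.

vllvllvvllvllvvllvvllvllvvllv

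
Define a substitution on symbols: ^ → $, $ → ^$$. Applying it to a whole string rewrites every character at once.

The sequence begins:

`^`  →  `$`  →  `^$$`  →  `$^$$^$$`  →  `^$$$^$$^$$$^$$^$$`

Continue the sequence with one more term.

φ(^$$$^$$^$$$^$$^$$) expands symbol-by-symbol to $ ^$$ ^$$ ^$$ $ ^$$ ^$$ $ ^$$ ^$$ ^$$ $ ^$$ ^$$ $ ^$$ ^$$; joining the 17 pieces gives the next term.

$^$$^$$^$$$^$$^$$$^$$^$$^$$$^$$^$$$^$$^$$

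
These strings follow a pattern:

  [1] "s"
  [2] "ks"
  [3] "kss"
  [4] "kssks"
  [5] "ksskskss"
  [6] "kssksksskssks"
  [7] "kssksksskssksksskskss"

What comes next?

ksskskssksskskssksksskssksksskssks

From term 3 onward, concatenate the last term with the second-to-last: ks·s = kss, kss·ks = kssks, …
The next term joins kssksksskssksksskskss and kssksksskssks.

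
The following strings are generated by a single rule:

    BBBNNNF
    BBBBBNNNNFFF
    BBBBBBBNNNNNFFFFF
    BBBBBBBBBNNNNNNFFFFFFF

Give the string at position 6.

BBBBBBBBBBBBBNNNNNNNNFFFFFFFFFFF

Each string has the form B^{2n+1} N^{n+2} F^{2n-1} (n = 1, 2, …).
For term 6, n = 6, so the run lengths are 13, 8, 11.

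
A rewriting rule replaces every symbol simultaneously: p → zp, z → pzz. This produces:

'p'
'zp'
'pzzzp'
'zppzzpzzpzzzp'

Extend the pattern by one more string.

φ(zppzzpzzpzzzp) expands symbol-by-symbol to pzz zp zp pzz pzz zp pzz pzz zp pzz pzz pzz zp; joining the 13 pieces gives the next term.

pzzzpzppzzpzzzppzzpzzzppzzpzzpzzzp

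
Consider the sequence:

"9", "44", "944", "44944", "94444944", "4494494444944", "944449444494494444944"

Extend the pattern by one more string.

4494494444944944449444494494444944

From term 3 onward, concatenate the second-to-last term with the last: 9·44 = 944, 44·944 = 44944, …
So term 8 is 4494494444944·944449444494494444944.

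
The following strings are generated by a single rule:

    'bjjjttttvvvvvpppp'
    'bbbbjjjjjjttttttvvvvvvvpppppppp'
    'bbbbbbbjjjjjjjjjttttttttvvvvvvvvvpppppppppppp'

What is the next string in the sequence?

Term n consists of 3n-2 b's, followed by 3n j's, followed by 2n+2 t's, followed by 2n+3 v's, followed by 4n p's (n = 1, 2, …).
Setting n = 4 gives 10, 12, 10, 11, 16 characters in each block.

bbbbbbbbbbjjjjjjjjjjjjttttttttttvvvvvvvvvvvpppppppppppppppp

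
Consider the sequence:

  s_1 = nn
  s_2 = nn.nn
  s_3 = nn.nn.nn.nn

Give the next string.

Each string is two copies of the previous one joined by '.'.
Doubling nn.nn.nn.nn with '.' between the halves:

nn.nn.nn.nn.nn.nn.nn.nn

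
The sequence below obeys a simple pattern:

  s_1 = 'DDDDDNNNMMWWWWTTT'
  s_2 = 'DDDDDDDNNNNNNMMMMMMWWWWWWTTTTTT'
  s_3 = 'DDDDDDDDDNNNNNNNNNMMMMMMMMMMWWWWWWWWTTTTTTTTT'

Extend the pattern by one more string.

Each string has the form D^{2n+3} N^{3n} M^{4n-2} W^{2n+2} T^{3n} (n = 1, 2, …).
Setting n = 4 gives 11, 12, 14, 10, 12 characters in each block.

DDDDDDDDDDDNNNNNNNNNNNNMMMMMMMMMMMMMMWWWWWWWWWWTTTTTTTTTTTT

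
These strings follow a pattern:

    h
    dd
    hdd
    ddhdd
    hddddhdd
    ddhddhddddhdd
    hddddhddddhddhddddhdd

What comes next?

ddhddhddddhddhddddhddddhddhddddhdd

Each term (from the third on) is the two preceding terms concatenated in order: term 3 = h·dd = hdd.
Continuing: ddhddhddddhdd · hddddhddddhddhddddhdd gives term 8.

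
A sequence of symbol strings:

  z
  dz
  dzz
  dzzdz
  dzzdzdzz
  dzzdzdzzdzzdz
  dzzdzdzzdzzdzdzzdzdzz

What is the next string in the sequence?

From term 3 onward, concatenate the last term with the second-to-last: dz·z = dzz, dzz·dz = dzzdz, …
Continuing: dzzdzdzzdzzdzdzzdzdzz · dzzdzdzzdzzdz gives term 8.

dzzdzdzzdzzdzdzzdzdzzdzzdzdzzdzzdz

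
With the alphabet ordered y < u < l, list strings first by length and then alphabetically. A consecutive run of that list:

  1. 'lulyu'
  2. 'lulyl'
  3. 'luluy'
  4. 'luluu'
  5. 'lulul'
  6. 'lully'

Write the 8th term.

lulll

Advancing 2 positions from lully through lully → lullu reaches term 8.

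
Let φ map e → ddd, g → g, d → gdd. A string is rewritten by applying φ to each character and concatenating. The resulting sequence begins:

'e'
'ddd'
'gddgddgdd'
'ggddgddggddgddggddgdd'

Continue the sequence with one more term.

φ(ggddgddggddgddggddgdd) expands symbol-by-symbol to g g gdd gdd g gdd gdd g g gdd gdd g gdd gdd g g gdd gdd g gdd gdd; joining the 21 pieces gives the next term.

gggddgddggddgddgggddgddggddgddgggddgddggddgdd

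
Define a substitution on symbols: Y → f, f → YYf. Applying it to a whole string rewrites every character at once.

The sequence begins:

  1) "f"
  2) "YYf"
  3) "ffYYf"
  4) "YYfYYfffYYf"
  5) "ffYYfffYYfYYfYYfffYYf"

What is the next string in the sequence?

Rewriting the 21 symbols of ffYYfffYYfYYfYYfffYYf one by one yields YYf YYf f f YYf YYf YYf f f YYf f f YYf f f YYf YYf YYf f f YYf; concatenated:

YYfYYfffYYfYYfYYfffYYfffYYfffYYfYYfYYfffYYf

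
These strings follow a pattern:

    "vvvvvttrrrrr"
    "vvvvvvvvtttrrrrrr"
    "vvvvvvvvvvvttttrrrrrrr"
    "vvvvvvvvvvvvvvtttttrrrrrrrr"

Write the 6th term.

vvvvvvvvvvvvvvvvvvvvtttttttrrrrrrrrrr

Reading off run lengths: v runs 5, 8, 11, 14; t runs 2, 3, 4, 5; r runs 5, 6, 7, 8 — each is linear in n, where the shown terms are n = 2, 3, 4, 5.
At n = 7 the blocks have lengths 20, 7, 10.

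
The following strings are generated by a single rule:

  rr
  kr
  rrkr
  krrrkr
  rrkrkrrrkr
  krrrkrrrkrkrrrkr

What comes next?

rrkrkrrrkrkrrrkrrrkrkrrrkr

From term 3 onward, concatenate the second-to-last term with the last: rr·kr = rrkr, kr·rrkr = krrrkr, …
Continuing: rrkrkrrrkr · krrrkrrrkrkrrrkr gives term 7.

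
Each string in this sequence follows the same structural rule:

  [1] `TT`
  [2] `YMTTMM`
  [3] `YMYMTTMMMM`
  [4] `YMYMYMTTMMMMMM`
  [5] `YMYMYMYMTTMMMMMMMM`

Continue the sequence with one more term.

s(k+1) = YM·s(k)·MM, so each term gains YM as a prefix and MM as a suffix.
Applying this once more to YMYMYMYMTTMMMMMMMM:

YMYMYMYMYMTTMMMMMMMMMM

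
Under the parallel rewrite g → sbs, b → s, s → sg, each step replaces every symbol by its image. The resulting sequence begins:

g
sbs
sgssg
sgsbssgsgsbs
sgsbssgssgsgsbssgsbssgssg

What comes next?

Applying the rule to each of the 25 symbols of sgsbssgssgsgsbssgsbssgssg gives the pieces sg sbs sg s sg sg sbs sg sg sbs sg sbs sg s sg sg sbs sg s sg sg sbs sg sg sbs, which concatenate to the answer.

sgsbssgssgsgsbssgsgsbssgsbssgssgsgsbssgssgsgsbssgsgsbs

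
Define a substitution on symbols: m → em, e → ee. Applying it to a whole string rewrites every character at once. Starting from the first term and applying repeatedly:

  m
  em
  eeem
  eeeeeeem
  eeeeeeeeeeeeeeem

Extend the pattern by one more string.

eeeeeeeeeeeeeeeeeeeeeeeeeeeeeeem

φ(eeeeeeeeeeeeeeem) expands symbol-by-symbol to ee ee ee ee ee ee ee ee ee ee ee ee ee ee ee em; joining the 16 pieces gives the next term.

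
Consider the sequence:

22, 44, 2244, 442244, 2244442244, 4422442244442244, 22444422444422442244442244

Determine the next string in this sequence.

442244224444224422444422444422442244442244

From term 3 onward, concatenate the second-to-last term with the last: 22·44 = 2244, 44·2244 = 442244, …
So term 8 is 4422442244442244·22444422444422442244442244.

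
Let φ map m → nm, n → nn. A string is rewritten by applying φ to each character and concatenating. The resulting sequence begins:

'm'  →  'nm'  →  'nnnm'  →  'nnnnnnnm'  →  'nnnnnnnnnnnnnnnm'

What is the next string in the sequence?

φ(nnnnnnnnnnnnnnnm) expands symbol-by-symbol to nn nn nn nn nn nn nn nn nn nn nn nn nn nn nn nm; joining the 16 pieces gives the next term.

nnnnnnnnnnnnnnnnnnnnnnnnnnnnnnnm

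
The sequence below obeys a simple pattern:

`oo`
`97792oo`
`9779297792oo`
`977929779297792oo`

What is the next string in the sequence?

97792977929779297792oo

Each term is the previous one with 97792 prepended.
One more step from 977929779297792oo gives the answer.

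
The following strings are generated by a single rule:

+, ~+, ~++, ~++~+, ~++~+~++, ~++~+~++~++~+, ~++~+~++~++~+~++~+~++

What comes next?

~++~+~++~++~+~++~+~++~++~+~++~++~+

This is a Fibonacci-style word recurrence s(k) = s(k−1)·s(k−2): e.g. ~+·+ = ~++.
So term 8 is ~++~+~++~++~+~++~+~++·~++~+~++~++~+.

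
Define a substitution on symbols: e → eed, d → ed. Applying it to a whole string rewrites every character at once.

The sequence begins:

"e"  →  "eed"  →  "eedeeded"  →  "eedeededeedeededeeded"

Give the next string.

Replace each of the 21 characters of eedeededeedeededeeded in place — eed eed ed eed eed ed eed ed eed eed ed eed eed ed eed ed eed eed ed eed ed — and concatenate.

eedeededeedeededeededeedeededeedeededeededeedeededeeded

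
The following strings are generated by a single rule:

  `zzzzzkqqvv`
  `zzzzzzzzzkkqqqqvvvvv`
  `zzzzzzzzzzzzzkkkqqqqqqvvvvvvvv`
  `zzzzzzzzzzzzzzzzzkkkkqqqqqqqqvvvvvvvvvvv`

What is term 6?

zzzzzzzzzzzzzzzzzzzzzzzzzkkkkkkqqqqqqqqqqqqvvvvvvvvvvvvvvvvv

Each string has the form z^{4n+1} k^{n} q^{2n} v^{3n-1} (n = 1, 2, …).
Setting n = 6 gives 25, 6, 12, 17 characters in each block.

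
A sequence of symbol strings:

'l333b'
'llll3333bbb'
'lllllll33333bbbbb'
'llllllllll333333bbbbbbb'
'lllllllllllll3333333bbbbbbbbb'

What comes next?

The n-th term is 3n-2 l's then n+2 3's then 2n-1 b's (n = 1, 2, …).
For the next term, n = 6, so the run lengths are 16, 8, 11.

llllllllllllllll33333333bbbbbbbbbbb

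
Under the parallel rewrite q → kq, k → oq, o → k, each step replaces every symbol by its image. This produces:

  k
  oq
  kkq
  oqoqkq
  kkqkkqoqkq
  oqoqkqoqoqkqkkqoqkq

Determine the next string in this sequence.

kkqkkqoqkqkkqkkqoqkqoqoqkqkkqoqkq

Replace each of the 19 characters of oqoqkqoqoqkqkkqoqkq in place — k kq k kq oq kq k kq k kq oq kq oq oq kq k kq oq kq — and concatenate.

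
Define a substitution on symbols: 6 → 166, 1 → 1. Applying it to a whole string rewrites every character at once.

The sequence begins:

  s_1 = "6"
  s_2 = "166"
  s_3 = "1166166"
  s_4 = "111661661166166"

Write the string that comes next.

Rewriting the 15 symbols of 111661661166166 one by one yields 1 1 1 166 166 1 166 166 1 1 166 166 1 166 166; concatenated:

1111661661166166111661661166166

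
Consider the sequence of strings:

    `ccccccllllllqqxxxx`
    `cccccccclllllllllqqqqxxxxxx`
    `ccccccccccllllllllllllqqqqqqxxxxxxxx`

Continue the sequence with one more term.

cccccccccccclllllllllllllllqqqqqqqqxxxxxxxxxx

Reading off run lengths: c runs 6, 8, 10; l runs 6, 9, 12; q runs 2, 4, 6; x runs 4, 6, 8 — each is linear in n, where the shown terms are n = 2, 3, 4.
Setting n = 5 gives 12, 15, 8, 10 characters in each block.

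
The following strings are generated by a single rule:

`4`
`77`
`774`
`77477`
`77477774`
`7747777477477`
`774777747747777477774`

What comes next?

7747777477477774777747747777477477

From term 3 onward, concatenate the last term with the second-to-last: 77·4 = 774, 774·77 = 77477, …
So term 8 is 774777747747777477774·7747777477477.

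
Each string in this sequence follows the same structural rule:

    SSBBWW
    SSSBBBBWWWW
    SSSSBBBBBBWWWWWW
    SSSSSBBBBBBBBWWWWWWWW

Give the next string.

The n-th term is n+1 S's then 2n B's then 2n W's (n = 1, 2, …).
Setting n = 5 gives 6, 10, 10 characters in each block.

SSSSSSBBBBBBBBBBWWWWWWWWWW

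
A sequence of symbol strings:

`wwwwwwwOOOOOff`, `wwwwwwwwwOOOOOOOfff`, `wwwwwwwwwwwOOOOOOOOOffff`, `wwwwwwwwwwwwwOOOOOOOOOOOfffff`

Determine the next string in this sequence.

wwwwwwwwwwwwwwwOOOOOOOOOOOOOffffff

The n-th term is 2n+1 w's then 2n-1 O's then n-1 f's, where the shown terms are n = 3, 4, 5, 6.
At n = 7 the blocks have lengths 15, 13, 6.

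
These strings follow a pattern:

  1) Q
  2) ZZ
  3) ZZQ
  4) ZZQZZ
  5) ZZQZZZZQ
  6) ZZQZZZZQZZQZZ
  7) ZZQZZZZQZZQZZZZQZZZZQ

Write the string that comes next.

From term 3 onward, concatenate the last term with the second-to-last: ZZ·Q = ZZQ, ZZQ·ZZ = ZZQZZ, …
Continuing: ZZQZZZZQZZQZZZZQZZZZQ · ZZQZZZZQZZQZZ gives term 8.

ZZQZZZZQZZQZZZZQZZZZQZZQZZZZQZZQZZ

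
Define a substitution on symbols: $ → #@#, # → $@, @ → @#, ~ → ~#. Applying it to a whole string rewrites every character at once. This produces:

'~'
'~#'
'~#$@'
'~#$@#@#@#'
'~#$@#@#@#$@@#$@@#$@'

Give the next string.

~#$@#@#@#$@@#$@@#$@#@#@#@#$@#@#@#@#$@#@#@#

φ(~#$@#@#@#$@@#$@@#$@) expands symbol-by-symbol to ~# $@ #@# @# $@ @# $@ @# $@ #@# @# @# $@ #@# @# @# $@ #@# @#; joining the 19 pieces gives the next term.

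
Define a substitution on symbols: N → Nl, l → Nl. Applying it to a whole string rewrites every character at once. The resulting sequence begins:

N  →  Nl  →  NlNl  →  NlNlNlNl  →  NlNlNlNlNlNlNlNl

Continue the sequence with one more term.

Rewriting the 16 symbols of NlNlNlNlNlNlNlNl one by one yields Nl Nl Nl Nl Nl Nl Nl Nl Nl Nl Nl Nl Nl Nl Nl Nl; concatenated:

NlNlNlNlNlNlNlNlNlNlNlNlNlNlNlNl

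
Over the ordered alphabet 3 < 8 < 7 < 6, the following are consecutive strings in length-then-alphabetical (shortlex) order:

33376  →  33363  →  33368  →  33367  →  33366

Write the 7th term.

33838

Stepping forward 2 times from 33366: 33366 → 33833, then the target.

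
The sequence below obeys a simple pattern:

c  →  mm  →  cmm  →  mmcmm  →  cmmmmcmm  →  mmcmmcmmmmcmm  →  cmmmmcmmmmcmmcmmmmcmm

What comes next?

mmcmmcmmmmcmmcmmmmcmmmmcmmcmmmmcmm

From term 3 onward, concatenate the second-to-last term with the last: c·mm = cmm, mm·cmm = mmcmm, …
So term 8 is mmcmmcmmmmcmm·cmmmmcmmmmcmmcmmmmcmm.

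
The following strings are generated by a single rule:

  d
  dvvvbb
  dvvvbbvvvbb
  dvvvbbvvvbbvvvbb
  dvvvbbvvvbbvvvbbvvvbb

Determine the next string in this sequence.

Every step adds vvvbb to the end: s(k+1) = s(k)·vvvbb.
Applying this once more to dvvvbbvvvbbvvvbbvvvbb:

dvvvbbvvvbbvvvbbvvvbbvvvbb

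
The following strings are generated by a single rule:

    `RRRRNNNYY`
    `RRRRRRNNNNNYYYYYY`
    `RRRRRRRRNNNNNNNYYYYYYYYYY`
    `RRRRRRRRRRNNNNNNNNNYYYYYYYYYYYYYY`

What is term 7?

RRRRRRRRRRRRRRRRNNNNNNNNNNNNNNNYYYYYYYYYYYYYYYYYYYYYYYYYY

The n-th term is 2n+2 R's then 2n+1 N's then 4n-2 Y's (n = 1, 2, …).
At n = 7 the blocks have lengths 16, 15, 26.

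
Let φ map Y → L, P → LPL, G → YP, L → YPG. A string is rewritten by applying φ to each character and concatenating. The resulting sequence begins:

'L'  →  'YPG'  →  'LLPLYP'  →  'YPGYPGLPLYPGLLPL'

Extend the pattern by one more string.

LLPLYPLLPLYPYPGLPLYPGLLPLYPYPGYPGLPLYPG

φ(YPGYPGLPLYPGLLPL) expands symbol-by-symbol to L LPL YP L LPL YP YPG LPL YPG L LPL YP YPG YPG LPL YPG; joining the 16 pieces gives the next term.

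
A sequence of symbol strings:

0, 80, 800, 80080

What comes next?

80080800

Each term (from the third on) is the previous term followed by the one before it: term 3 = 80·0 = 800.
The next term joins 80080 and 800.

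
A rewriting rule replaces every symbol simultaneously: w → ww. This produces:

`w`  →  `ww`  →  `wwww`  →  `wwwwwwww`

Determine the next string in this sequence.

wwwwwwwwwwwwwwww

Expanding wwwwwwww: w→ww, w→ww, w→ww, w→ww, w→ww, w→ww, w→ww, w→ww. Concatenated: ww ww ww ww ww ww ww ww.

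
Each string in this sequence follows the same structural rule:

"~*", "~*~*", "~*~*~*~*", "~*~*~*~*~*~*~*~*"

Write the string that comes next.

~*~*~*~*~*~*~*~*~*~*~*~*~*~*~*~*

Each string is two copies of the previous one concatenated.
One more doubling of ~*~*~*~*~*~*~*~* gives the answer.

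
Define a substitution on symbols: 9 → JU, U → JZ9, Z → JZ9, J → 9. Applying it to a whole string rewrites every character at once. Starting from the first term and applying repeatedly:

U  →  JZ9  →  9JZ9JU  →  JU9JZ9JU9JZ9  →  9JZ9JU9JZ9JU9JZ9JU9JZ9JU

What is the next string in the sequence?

Rewriting the 24 symbols of 9JZ9JU9JZ9JU9JZ9JU9JZ9JU one by one yields JU 9 JZ9 JU 9 JZ9 JU 9 JZ9 JU 9 JZ9 JU 9 JZ9 JU 9 JZ9 JU 9 JZ9 JU 9 JZ9; concatenated:

JU9JZ9JU9JZ9JU9JZ9JU9JZ9JU9JZ9JU9JZ9JU9JZ9JU9JZ9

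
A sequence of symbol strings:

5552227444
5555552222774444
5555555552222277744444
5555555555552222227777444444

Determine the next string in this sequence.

Term n consists of 3n 5's, followed by n+2 2's, followed by n 7's, followed by n+2 4's (n = 1, 2, …).
At n = 5 the blocks have lengths 15, 7, 5, 7.

5555555555555552222222777774444444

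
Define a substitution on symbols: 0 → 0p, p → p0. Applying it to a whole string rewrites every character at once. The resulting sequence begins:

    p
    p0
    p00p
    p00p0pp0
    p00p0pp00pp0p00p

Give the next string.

Rewriting the 16 symbols of p00p0pp00pp0p00p one by one yields p0 0p 0p p0 0p p0 p0 0p 0p p0 p0 0p p0 0p 0p p0; concatenated:

p00p0pp00pp0p00p0pp0p00pp00p0pp0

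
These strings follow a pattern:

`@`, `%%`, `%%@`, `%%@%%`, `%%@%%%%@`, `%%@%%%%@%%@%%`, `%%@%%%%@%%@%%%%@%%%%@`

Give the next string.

%%@%%%%@%%@%%%%@%%%%@%%@%%%%@%%@%%

From term 3 onward, concatenate the last term with the second-to-last: %%·@ = %%@, %%@·%% = %%@%%, …
Continuing: %%@%%%%@%%@%%%%@%%%%@ · %%@%%%%@%%@%% gives term 8.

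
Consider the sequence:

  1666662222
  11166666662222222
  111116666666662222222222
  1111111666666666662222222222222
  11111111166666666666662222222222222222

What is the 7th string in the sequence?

1111111111111666666666666666662222222222222222222222

Each string has the form 1^{2n-1} 6^{2n+3} 2^{3n+1} (n = 1, 2, …).
Setting n = 7 gives 13, 17, 22 characters in each block.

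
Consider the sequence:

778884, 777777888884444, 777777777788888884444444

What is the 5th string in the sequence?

777777777777777777888888888884444444444444

The n-th term is 4n-2 7's then 2n+1 8's then 3n-2 4's (n = 1, 2, …).
For term 5, n = 5, so the run lengths are 18, 11, 13.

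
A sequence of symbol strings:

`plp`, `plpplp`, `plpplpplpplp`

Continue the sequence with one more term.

s(k+1) = s(k)·s(k) — each term doubles the last.
So the next term is two copies of plpplpplpplp.

plpplpplpplpplpplpplpplp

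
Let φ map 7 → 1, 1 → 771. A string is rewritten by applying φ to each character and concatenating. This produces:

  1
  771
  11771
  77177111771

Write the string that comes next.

117711177177177111771

Apply φ to 77177111771 symbol by symbol: 7→1, 7→1, 1→771, 7→1, 7→1, 1→771, 1→771, 1→771, 7→1, 7→1, 1→771; joined: 1 1 771 1 1 771 771 771 1 1 771.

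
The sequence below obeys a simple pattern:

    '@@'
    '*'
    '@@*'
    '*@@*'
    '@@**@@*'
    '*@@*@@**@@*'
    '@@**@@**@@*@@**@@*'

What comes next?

*@@*@@**@@*@@**@@**@@*@@**@@*

This is a Fibonacci-style word recurrence s(k) = s(k−2)·s(k−1): e.g. @@·* = @@*.
The next term joins *@@*@@**@@* and @@**@@**@@*@@**@@*.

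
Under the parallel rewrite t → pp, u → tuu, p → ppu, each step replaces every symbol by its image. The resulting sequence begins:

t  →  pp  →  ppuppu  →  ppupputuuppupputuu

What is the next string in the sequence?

φ(ppupputuuppupputuu) expands symbol-by-symbol to ppu ppu tuu ppu ppu tuu pp tuu tuu ppu ppu tuu ppu ppu tuu pp tuu tuu; joining the 18 pieces gives the next term.

ppupputuuppupputuupptuutuuppupputuuppupputuupptuutuu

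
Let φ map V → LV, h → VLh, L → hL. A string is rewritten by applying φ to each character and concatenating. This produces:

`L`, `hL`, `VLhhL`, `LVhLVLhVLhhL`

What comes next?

hLLVVLhhLLVhLVLhLVhLVLhVLhhL

Rewriting each symbol of LVhLVLhVLhhL: L→hL, V→LV, h→VLh, L→hL, V→LV, L→hL, h→VLh, V→LV, L→hL, h→VLh, h→VLh, L→hL, which concatenates to hL LV VLh hL LV hL VLh LV hL VLh VLh hL.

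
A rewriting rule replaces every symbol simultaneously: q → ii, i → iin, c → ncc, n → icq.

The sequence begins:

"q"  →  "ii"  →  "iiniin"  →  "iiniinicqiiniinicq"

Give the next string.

Replace each of the 18 characters of iiniinicqiiniinicq in place — iin iin icq iin iin icq iin ncc ii iin iin icq iin iin icq iin ncc ii — and concatenate.

iiniinicqiiniinicqiinncciiiiniinicqiiniinicqiinnccii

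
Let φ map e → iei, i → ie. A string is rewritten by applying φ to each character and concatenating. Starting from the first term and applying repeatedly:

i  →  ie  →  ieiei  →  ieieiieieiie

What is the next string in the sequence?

Expanding ieieiieieiie: i→ie, e→iei, i→ie, e→iei, i→ie, i→ie, e→iei, i→ie, e→iei, i→ie, i→ie, e→iei. Concatenated: ie iei ie iei ie ie iei ie iei ie ie iei.

ieieiieieiieieieiieieiieieiei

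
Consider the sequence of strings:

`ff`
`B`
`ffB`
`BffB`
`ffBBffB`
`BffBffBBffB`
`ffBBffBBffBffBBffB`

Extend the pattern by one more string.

From term 3 onward, concatenate the second-to-last term with the last: ff·B = ffB, B·ffB = BffB, …
Continuing: BffBffBBffB · ffBBffBBffBffBBffB gives term 8.

BffBffBBffBffBBffBBffBffBBffB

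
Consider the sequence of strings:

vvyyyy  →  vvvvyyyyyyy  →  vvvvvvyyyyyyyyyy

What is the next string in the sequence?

vvvvvvvvyyyyyyyyyyyyy

Each string has the form v^{2n} y^{3n+1} (n = 1, 2, …).
Setting n = 4 gives 8, 13 characters in each block.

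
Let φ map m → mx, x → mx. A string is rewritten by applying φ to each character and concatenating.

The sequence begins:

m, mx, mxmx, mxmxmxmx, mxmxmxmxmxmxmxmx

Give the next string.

Rewriting the 16 symbols of mxmxmxmxmxmxmxmx one by one yields mx mx mx mx mx mx mx mx mx mx mx mx mx mx mx mx; concatenated:

mxmxmxmxmxmxmxmxmxmxmxmxmxmxmxmx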